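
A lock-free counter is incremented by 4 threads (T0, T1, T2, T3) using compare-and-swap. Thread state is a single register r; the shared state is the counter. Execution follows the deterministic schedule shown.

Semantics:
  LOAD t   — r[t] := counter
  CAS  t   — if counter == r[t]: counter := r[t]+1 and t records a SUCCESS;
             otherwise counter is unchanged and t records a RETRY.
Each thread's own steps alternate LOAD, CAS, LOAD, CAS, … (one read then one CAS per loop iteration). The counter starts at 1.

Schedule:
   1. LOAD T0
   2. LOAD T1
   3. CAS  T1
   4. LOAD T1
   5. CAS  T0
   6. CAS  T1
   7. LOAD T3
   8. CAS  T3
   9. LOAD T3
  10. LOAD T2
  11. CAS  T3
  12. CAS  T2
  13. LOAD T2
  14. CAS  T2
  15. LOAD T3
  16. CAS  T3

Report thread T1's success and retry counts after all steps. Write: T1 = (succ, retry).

T1 = (2, 0)

step 1: T0 LOAD ⇒ load; ctr=1 reg=1
step 2: T1 LOAD ⇒ load; ctr=1 reg=1
step 3: T1 CAS ⇒ ok; ctr=2 reg=1
step 4: T1 LOAD ⇒ load; ctr=2 reg=2
step 5: T0 CAS ⇒ retry; ctr=2 reg=1
step 6: T1 CAS ⇒ ok; ctr=3 reg=2
step 7: T3 LOAD ⇒ load; ctr=3 reg=3
step 8: T3 CAS ⇒ ok; ctr=4 reg=3
step 9: T3 LOAD ⇒ load; ctr=4 reg=4
step 10: T2 LOAD ⇒ load; ctr=4 reg=4
step 11: T3 CAS ⇒ ok; ctr=5 reg=4
step 12: T2 CAS ⇒ retry; ctr=5 reg=4
step 13: T2 LOAD ⇒ load; ctr=5 reg=5
step 14: T2 CAS ⇒ ok; ctr=6 reg=5
step 15: T3 LOAD ⇒ load; ctr=6 reg=6
step 16: T3 CAS ⇒ ok; ctr=7 reg=6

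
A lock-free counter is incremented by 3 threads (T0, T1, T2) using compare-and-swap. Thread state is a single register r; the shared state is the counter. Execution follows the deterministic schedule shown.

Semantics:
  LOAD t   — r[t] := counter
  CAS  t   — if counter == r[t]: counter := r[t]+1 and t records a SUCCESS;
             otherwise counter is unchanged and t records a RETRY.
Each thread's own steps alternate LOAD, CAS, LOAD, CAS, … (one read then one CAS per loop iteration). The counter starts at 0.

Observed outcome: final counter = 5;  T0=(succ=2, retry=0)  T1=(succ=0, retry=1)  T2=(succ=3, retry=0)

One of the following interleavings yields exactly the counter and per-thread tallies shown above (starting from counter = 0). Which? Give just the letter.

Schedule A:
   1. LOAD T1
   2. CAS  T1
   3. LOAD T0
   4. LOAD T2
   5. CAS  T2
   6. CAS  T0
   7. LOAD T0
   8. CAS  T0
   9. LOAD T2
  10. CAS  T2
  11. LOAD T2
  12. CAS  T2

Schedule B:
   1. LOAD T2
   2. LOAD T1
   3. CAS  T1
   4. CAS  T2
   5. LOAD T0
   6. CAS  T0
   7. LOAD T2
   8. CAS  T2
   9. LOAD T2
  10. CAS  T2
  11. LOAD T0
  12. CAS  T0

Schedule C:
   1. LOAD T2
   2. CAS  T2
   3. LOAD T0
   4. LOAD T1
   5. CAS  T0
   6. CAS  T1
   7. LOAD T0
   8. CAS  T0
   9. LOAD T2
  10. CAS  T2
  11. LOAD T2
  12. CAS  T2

C

Tracing schedule C:
step 1: T2 LOAD ⇒ load; ctr=0 reg=0
step 2: T2 CAS ⇒ ok; ctr=1 reg=0
step 3: T0 LOAD ⇒ load; ctr=1 reg=1
step 4: T1 LOAD ⇒ load; ctr=1 reg=1
step 5: T0 CAS ⇒ ok; ctr=2 reg=1
step 6: T1 CAS ⇒ retry; ctr=2 reg=1
step 7: T0 LOAD ⇒ load; ctr=2 reg=2
step 8: T0 CAS ⇒ ok; ctr=3 reg=2
step 9: T2 LOAD ⇒ load; ctr=3 reg=3
step 10: T2 CAS ⇒ ok; ctr=4 reg=3
step 11: T2 LOAD ⇒ load; ctr=4 reg=4
step 12: T2 CAS ⇒ ok; ctr=5 reg=4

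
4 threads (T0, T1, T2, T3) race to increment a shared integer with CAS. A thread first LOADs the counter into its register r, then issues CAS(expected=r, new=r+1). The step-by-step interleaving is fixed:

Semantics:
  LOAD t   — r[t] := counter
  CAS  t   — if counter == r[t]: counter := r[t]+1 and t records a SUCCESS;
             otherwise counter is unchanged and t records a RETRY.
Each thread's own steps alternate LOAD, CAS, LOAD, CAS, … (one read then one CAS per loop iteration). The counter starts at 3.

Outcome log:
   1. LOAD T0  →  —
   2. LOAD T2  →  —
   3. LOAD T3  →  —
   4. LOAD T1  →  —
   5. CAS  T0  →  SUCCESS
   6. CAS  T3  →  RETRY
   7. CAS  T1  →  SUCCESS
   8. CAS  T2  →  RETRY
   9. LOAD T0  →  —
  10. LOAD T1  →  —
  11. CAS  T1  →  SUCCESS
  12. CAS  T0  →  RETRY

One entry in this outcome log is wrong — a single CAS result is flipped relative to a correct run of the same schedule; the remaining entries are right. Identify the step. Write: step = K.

Re-executing:
#1 T0 reads 3
#2 T2 reads 3
#3 T3 reads 3
#4 T1 reads 3
#5 T0 CAS(3→4) writes; counter now 4
#6 T3 CAS(3→4) fails; counter now 4
#7 T1 CAS(3→4) fails; counter now 4
#8 T2 CAS(3→4) fails; counter now 4
#9 T0 reads 4
#10 T1 reads 4
#11 T1 CAS(4→5) writes; counter now 5
#12 T0 CAS(4→5) fails; counter now 5
Flip is step 7.

step = 7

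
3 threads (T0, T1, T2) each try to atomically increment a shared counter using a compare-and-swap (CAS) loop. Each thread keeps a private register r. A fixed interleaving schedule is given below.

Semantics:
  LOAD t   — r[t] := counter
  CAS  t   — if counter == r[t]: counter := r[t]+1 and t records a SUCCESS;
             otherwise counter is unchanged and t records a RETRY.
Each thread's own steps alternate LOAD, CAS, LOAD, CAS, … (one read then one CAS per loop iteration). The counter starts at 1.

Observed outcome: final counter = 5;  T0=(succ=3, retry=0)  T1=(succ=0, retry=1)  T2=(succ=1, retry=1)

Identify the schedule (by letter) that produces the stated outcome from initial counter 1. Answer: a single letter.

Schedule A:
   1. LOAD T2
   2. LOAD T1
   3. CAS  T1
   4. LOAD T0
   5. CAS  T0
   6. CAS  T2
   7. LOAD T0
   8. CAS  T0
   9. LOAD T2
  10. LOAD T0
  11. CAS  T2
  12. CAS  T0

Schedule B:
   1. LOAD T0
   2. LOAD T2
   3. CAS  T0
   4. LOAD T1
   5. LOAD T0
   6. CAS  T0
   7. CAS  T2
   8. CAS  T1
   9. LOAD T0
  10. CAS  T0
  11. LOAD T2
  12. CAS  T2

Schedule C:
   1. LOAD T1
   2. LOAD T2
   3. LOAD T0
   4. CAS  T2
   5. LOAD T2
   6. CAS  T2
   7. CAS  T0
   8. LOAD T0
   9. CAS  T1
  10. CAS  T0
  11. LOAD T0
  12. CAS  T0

Run B:
1. LOAD T0 → mem=1 r[T0]=1 [LOAD]
2. LOAD T2 → mem=1 r[T2]=1 [LOAD]
3. CAS T0 → mem=2 r[T0]=1 [OK]
4. LOAD T1 → mem=2 r[T1]=2 [LOAD]
5. LOAD T0 → mem=2 r[T0]=2 [LOAD]
6. CAS T0 → mem=3 r[T0]=2 [OK]
7. CAS T2 → mem=3 r[T2]=1 [RETRY]
8. CAS T1 → mem=3 r[T1]=2 [RETRY]
9. LOAD T0 → mem=3 r[T0]=3 [LOAD]
10. CAS T0 → mem=4 r[T0]=3 [OK]
11. LOAD T2 → mem=4 r[T2]=4 [LOAD]
12. CAS T2 → mem=5 r[T2]=4 [OK]

B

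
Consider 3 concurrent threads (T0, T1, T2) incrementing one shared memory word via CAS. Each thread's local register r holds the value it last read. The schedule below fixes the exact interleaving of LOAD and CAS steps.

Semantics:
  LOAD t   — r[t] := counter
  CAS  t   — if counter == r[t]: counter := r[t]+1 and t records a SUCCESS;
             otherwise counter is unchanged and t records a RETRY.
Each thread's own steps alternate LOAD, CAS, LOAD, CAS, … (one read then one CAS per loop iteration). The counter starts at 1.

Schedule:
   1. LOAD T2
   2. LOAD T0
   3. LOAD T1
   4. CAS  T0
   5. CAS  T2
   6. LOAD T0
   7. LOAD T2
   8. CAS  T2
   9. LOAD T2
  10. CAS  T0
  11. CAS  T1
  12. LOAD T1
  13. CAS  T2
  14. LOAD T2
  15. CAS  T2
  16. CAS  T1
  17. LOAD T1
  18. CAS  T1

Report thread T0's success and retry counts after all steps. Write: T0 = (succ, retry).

T2 LOAD — after: cnt=1, r=1 — load
T0 LOAD — after: cnt=1, r=1 — load
T1 LOAD — after: cnt=1, r=1 — load
T0 CAS — after: cnt=2, r=1 — ok
T2 CAS — after: cnt=2, r=1 — retry
T0 LOAD — after: cnt=2, r=2 — load
T2 LOAD — after: cnt=2, r=2 — load
T2 CAS — after: cnt=3, r=2 — ok
T2 LOAD — after: cnt=3, r=3 — load
T0 CAS — after: cnt=3, r=2 — retry
T1 CAS — after: cnt=3, r=1 — retry
T1 LOAD — after: cnt=3, r=3 — load
T2 CAS — after: cnt=4, r=3 — ok
T2 LOAD — after: cnt=4, r=4 — load
T2 CAS — after: cnt=5, r=4 — ok
T1 CAS — after: cnt=5, r=3 — retry
T1 LOAD — after: cnt=5, r=5 — load
T1 CAS — after: cnt=6, r=5 — ok

T0 = (1, 1)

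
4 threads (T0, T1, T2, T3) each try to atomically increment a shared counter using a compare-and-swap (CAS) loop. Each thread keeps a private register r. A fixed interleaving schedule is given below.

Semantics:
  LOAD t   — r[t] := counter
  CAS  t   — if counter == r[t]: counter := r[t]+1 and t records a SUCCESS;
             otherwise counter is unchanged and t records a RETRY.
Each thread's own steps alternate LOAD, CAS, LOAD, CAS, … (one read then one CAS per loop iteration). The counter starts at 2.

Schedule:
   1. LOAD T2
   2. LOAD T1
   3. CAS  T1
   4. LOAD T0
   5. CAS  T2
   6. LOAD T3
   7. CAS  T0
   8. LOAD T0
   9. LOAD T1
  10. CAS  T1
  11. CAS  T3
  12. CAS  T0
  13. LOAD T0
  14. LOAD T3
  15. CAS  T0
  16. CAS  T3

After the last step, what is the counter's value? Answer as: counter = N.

1. LOAD T2 → mem=2 r[T2]=2 [LOAD]
2. LOAD T1 → mem=2 r[T1]=2 [LOAD]
3. CAS T1 → mem=3 r[T1]=2 [OK]
4. LOAD T0 → mem=3 r[T0]=3 [LOAD]
5. CAS T2 → mem=3 r[T2]=2 [RETRY]
6. LOAD T3 → mem=3 r[T3]=3 [LOAD]
7. CAS T0 → mem=4 r[T0]=3 [OK]
8. LOAD T0 → mem=4 r[T0]=4 [LOAD]
9. LOAD T1 → mem=4 r[T1]=4 [LOAD]
10. CAS T1 → mem=5 r[T1]=4 [OK]
11. CAS T3 → mem=5 r[T3]=3 [RETRY]
12. CAS T0 → mem=5 r[T0]=4 [RETRY]
13. LOAD T0 → mem=5 r[T0]=5 [LOAD]
14. LOAD T3 → mem=5 r[T3]=5 [LOAD]
15. CAS T0 → mem=6 r[T0]=5 [OK]
16. CAS T3 → mem=6 r[T3]=5 [RETRY]

counter = 6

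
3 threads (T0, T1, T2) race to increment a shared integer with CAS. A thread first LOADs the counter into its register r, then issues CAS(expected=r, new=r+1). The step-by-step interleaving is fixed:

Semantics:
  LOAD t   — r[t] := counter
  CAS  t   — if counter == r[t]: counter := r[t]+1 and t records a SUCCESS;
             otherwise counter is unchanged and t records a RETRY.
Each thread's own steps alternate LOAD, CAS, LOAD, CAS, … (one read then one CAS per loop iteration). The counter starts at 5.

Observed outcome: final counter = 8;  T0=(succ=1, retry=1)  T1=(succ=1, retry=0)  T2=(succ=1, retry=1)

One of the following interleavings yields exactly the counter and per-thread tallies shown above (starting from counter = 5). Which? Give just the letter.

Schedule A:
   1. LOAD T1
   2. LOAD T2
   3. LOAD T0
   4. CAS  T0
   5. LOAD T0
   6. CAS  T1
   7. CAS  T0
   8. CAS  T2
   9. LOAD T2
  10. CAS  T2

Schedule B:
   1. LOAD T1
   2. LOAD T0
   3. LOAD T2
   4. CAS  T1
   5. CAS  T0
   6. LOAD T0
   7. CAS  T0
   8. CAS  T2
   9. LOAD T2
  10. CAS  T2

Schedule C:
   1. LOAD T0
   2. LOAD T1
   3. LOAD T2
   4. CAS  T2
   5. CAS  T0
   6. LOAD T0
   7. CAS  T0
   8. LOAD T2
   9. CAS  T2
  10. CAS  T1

Simulating candidate B:
[1] T1.load  rd  (counter 5, T1.r 5)
[2] T0.load  rd  (counter 5, T0.r 5)
[3] T2.load  rd  (counter 5, T2.r 5)
[4] T1.cas  hit  (counter 6, T1.r 5)
[5] T0.cas  miss  (counter 6, T0.r 5)
[6] T0.load  rd  (counter 6, T0.r 6)
[7] T0.cas  hit  (counter 7, T0.r 6)
[8] T2.cas  miss  (counter 7, T2.r 5)
[9] T2.load  rd  (counter 7, T2.r 7)
[10] T2.cas  hit  (counter 8, T2.r 7)

B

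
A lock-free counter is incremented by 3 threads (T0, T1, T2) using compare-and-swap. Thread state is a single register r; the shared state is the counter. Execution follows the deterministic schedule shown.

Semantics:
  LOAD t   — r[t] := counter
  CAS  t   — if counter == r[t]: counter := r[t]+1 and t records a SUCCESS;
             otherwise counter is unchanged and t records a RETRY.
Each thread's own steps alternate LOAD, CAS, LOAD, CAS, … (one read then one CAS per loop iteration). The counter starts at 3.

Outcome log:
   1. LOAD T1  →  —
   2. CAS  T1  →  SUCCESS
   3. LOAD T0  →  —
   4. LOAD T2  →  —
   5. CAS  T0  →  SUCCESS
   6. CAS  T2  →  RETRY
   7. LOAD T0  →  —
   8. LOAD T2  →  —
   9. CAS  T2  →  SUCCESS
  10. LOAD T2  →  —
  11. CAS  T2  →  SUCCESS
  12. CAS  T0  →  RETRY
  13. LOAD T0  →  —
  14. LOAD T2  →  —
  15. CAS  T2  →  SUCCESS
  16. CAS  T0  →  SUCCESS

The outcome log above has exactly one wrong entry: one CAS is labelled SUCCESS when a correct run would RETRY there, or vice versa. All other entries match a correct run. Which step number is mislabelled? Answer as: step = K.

Re-executing:
T1 LOAD — after: cnt=3, r=3 — load
T1 CAS — after: cnt=4, r=3 — ok
T0 LOAD — after: cnt=4, r=4 — load
T2 LOAD — after: cnt=4, r=4 — load
T0 CAS — after: cnt=5, r=4 — ok
T2 CAS — after: cnt=5, r=4 — retry
T0 LOAD — after: cnt=5, r=5 — load
T2 LOAD — after: cnt=5, r=5 — load
T2 CAS — after: cnt=6, r=5 — ok
T2 LOAD — after: cnt=6, r=6 — load
T2 CAS — after: cnt=7, r=6 — ok
T0 CAS — after: cnt=7, r=5 — retry
T0 LOAD — after: cnt=7, r=7 — load
T2 LOAD — after: cnt=7, r=7 — load
T2 CAS — after: cnt=8, r=7 — ok
T0 CAS — after: cnt=8, r=7 — retry
Log disagrees first at step 16.

step = 16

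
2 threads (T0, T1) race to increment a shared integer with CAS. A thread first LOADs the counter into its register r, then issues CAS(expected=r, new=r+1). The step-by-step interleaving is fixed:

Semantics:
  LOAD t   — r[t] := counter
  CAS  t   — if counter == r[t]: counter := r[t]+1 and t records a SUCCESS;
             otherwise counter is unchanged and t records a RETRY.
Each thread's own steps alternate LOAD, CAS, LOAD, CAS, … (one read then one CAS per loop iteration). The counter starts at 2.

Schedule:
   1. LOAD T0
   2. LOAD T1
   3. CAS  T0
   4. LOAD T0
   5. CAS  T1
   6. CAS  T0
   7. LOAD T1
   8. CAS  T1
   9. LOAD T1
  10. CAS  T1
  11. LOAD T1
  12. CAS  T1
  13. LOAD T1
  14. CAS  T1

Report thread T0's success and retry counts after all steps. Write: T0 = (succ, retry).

   1) LOAD T0:  M=2  r_T0=2
   2) LOAD T1:  M=2  r_T1=2
   3) CAS  T0:  M=3  r_T0=2 ✓
   4) LOAD T0:  M=3  r_T0=3
   5) CAS  T1:  M=3  r_T1=2 ✗
   6) CAS  T0:  M=4  r_T0=3 ✓
   7) LOAD T1:  M=4  r_T1=4
   8) CAS  T1:  M=5  r_T1=4 ✓
   9) LOAD T1:  M=5  r_T1=5
  10) CAS  T1:  M=6  r_T1=5 ✓
  11) LOAD T1:  M=6  r_T1=6
  12) CAS  T1:  M=7  r_T1=6 ✓
  13) LOAD T1:  M=7  r_T1=7
  14) CAS  T1:  M=8  r_T1=7 ✓

T0 = (2, 0)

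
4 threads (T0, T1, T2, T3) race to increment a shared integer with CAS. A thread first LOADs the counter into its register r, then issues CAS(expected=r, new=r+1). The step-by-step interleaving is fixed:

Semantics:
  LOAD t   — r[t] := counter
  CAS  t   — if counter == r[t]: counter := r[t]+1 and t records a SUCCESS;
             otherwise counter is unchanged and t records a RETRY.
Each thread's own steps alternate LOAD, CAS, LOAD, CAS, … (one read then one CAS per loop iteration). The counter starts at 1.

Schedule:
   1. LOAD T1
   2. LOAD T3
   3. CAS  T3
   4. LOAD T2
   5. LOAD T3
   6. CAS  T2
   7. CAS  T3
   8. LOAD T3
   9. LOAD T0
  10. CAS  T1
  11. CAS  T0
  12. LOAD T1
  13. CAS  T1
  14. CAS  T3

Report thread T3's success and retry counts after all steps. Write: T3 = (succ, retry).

   1) LOAD T1:  M=1  r_T1=1
   2) LOAD T3:  M=1  r_T3=1
   3) CAS  T3:  M=2  r_T3=1 ✓
   4) LOAD T2:  M=2  r_T2=2
   5) LOAD T3:  M=2  r_T3=2
   6) CAS  T2:  M=3  r_T2=2 ✓
   7) CAS  T3:  M=3  r_T3=2 ✗
   8) LOAD T3:  M=3  r_T3=3
   9) LOAD T0:  M=3  r_T0=3
  10) CAS  T1:  M=3  r_T1=1 ✗
  11) CAS  T0:  M=4  r_T0=3 ✓
  12) LOAD T1:  M=4  r_T1=4
  13) CAS  T1:  M=5  r_T1=4 ✓
  14) CAS  T3:  M=5  r_T3=3 ✗

T3 = (1, 2)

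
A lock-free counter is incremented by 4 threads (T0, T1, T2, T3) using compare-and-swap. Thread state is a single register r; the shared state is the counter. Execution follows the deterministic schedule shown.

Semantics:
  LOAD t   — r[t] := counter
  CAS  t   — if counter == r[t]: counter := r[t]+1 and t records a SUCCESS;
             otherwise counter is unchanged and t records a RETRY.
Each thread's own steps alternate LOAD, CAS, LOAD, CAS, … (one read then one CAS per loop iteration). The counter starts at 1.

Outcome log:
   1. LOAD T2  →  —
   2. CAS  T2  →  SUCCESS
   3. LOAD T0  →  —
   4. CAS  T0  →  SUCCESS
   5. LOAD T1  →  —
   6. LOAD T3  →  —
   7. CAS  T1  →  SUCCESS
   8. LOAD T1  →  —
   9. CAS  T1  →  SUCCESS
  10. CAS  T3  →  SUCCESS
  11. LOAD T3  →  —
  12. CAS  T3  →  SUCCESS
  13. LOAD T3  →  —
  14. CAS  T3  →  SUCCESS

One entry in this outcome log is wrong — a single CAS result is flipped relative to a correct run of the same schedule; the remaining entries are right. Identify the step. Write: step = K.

Reference trace:
[1] T2.load  rd  (counter 1, T2.r 1)
[2] T2.cas  hit  (counter 2, T2.r 1)
[3] T0.load  rd  (counter 2, T0.r 2)
[4] T0.cas  hit  (counter 3, T0.r 2)
[5] T1.load  rd  (counter 3, T1.r 3)
[6] T3.load  rd  (counter 3, T3.r 3)
[7] T1.cas  hit  (counter 4, T1.r 3)
[8] T1.load  rd  (counter 4, T1.r 4)
[9] T1.cas  hit  (counter 5, T1.r 4)
[10] T3.cas  miss  (counter 5, T3.r 3)
[11] T3.load  rd  (counter 5, T3.r 5)
[12] T3.cas  hit  (counter 6, T3.r 5)
[13] T3.load  rd  (counter 6, T3.r 6)
[14] T3.cas  hit  (counter 7, T3.r 6)
Mismatch at 10.

step = 10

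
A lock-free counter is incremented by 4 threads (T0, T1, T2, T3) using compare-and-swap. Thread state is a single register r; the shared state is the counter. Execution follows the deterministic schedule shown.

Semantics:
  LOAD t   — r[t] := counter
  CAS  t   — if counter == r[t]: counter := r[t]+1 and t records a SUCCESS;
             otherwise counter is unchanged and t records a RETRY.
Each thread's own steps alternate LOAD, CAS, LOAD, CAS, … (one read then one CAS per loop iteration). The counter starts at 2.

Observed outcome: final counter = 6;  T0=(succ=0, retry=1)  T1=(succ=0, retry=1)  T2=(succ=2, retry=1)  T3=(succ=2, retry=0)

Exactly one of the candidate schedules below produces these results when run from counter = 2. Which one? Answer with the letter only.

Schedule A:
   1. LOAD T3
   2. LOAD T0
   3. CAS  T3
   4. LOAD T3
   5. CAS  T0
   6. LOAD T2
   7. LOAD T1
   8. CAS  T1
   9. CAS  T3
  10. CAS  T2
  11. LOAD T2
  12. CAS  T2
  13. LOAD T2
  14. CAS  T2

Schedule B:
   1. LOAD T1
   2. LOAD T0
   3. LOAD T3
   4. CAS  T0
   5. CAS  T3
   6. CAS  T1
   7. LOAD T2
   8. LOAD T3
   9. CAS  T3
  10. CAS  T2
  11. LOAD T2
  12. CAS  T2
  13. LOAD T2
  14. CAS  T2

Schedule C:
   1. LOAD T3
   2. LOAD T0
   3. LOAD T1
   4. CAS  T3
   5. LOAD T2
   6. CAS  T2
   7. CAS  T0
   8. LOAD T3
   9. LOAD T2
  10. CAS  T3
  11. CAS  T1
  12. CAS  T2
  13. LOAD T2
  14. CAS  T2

Run C:
#1 T3 reads 2
#2 T0 reads 2
#3 T1 reads 2
#4 T3 CAS(2→3) writes; counter now 3
#5 T2 reads 3
#6 T2 CAS(3→4) writes; counter now 4
#7 T0 CAS(2→3) fails; counter now 4
#8 T3 reads 4
#9 T2 reads 4
#10 T3 CAS(4→5) writes; counter now 5
#11 T1 CAS(2→3) fails; counter now 5
#12 T2 CAS(4→5) fails; counter now 5
#13 T2 reads 5
#14 T2 CAS(5→6) writes; counter now 6

C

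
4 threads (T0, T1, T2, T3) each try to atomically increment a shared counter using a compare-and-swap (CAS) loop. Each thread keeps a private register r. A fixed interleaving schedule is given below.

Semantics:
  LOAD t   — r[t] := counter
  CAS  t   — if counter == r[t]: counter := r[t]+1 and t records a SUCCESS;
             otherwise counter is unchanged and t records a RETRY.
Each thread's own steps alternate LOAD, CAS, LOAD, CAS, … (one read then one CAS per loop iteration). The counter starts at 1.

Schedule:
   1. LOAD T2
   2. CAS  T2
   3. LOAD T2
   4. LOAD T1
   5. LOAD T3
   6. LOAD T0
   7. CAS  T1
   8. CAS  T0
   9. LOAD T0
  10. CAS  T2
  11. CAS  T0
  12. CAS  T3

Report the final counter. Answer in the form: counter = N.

   1) LOAD T2:  M=1  r_T2=1
   2) CAS  T2:  M=2  r_T2=1 ✓
   3) LOAD T2:  M=2  r_T2=2
   4) LOAD T1:  M=2  r_T1=2
   5) LOAD T3:  M=2  r_T3=2
   6) LOAD T0:  M=2  r_T0=2
   7) CAS  T1:  M=3  r_T1=2 ✓
   8) CAS  T0:  M=3  r_T0=2 ✗
   9) LOAD T0:  M=3  r_T0=3
  10) CAS  T2:  M=3  r_T2=2 ✗
  11) CAS  T0:  M=4  r_T0=3 ✓
  12) CAS  T3:  M=4  r_T3=2 ✗

counter = 4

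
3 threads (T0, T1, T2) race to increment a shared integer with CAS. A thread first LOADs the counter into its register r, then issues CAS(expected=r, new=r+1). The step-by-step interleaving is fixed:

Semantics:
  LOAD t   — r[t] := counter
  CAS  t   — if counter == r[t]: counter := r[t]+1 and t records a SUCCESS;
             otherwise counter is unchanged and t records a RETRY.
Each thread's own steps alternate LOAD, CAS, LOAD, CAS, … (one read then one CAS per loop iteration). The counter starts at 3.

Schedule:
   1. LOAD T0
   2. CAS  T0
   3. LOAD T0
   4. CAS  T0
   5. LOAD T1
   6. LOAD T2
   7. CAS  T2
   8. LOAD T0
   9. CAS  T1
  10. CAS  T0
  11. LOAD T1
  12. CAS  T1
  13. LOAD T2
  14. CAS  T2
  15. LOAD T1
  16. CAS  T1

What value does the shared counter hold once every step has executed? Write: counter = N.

counter = 10

#1 T0 reads 3
#2 T0 CAS(3→4) writes; counter now 4
#3 T0 reads 4
#4 T0 CAS(4→5) writes; counter now 5
#5 T1 reads 5
#6 T2 reads 5
#7 T2 CAS(5→6) writes; counter now 6
#8 T0 reads 6
#9 T1 CAS(5→6) fails; counter now 6
#10 T0 CAS(6→7) writes; counter now 7
#11 T1 reads 7
#12 T1 CAS(7→8) writes; counter now 8
#13 T2 reads 8
#14 T2 CAS(8→9) writes; counter now 9
#15 T1 reads 9
#16 T1 CAS(9→10) writes; counter now 10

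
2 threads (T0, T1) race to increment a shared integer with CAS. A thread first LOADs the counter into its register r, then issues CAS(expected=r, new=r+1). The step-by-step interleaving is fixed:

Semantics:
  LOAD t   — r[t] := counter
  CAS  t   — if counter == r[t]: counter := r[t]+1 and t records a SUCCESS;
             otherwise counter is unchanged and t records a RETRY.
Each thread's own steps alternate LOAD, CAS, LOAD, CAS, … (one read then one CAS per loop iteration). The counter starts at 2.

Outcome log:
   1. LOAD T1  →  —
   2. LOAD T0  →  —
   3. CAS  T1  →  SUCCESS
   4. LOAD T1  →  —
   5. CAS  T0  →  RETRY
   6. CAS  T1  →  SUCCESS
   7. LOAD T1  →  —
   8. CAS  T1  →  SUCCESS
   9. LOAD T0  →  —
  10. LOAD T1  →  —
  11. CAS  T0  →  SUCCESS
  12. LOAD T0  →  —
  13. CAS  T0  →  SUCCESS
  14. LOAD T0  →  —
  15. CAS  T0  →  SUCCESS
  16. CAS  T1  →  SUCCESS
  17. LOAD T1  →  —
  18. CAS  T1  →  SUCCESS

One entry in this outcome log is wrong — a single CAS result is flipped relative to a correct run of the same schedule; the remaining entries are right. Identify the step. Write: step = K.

step = 16

Correct run:
   1) LOAD T1:  M=2  r_T1=2
   2) LOAD T0:  M=2  r_T0=2
   3) CAS  T1:  M=3  r_T1=2 ✓
   4) LOAD T1:  M=3  r_T1=3
   5) CAS  T0:  M=3  r_T0=2 ✗
   6) CAS  T1:  M=4  r_T1=3 ✓
   7) LOAD T1:  M=4  r_T1=4
   8) CAS  T1:  M=5  r_T1=4 ✓
   9) LOAD T0:  M=5  r_T0=5
  10) LOAD T1:  M=5  r_T1=5
  11) CAS  T0:  M=6  r_T0=5 ✓
  12) LOAD T0:  M=6  r_T0=6
  13) CAS  T0:  M=7  r_T0=6 ✓
  14) LOAD T0:  M=7  r_T0=7
  15) CAS  T0:  M=8  r_T0=7 ✓
  16) CAS  T1:  M=8  r_T1=5 ✗
  17) LOAD T1:  M=8  r_T1=8
  18) CAS  T1:  M=9  r_T1=8 ✓
Mismatch at 16.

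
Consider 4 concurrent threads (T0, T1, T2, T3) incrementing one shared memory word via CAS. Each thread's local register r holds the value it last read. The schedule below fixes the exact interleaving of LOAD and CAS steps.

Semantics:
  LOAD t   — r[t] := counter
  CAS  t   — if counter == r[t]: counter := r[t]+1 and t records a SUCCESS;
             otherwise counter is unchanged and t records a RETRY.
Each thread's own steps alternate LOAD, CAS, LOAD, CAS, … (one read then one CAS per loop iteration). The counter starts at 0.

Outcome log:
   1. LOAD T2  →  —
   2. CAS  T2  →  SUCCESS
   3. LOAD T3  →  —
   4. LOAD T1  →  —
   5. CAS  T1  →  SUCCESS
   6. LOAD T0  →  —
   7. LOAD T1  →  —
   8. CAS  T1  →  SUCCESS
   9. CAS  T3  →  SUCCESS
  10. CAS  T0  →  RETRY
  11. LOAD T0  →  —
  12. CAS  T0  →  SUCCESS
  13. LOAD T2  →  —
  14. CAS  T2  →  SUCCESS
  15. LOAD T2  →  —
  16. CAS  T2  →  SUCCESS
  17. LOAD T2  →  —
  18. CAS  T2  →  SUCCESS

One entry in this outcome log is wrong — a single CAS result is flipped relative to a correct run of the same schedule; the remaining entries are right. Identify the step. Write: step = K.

Reference trace:
[1] T2.load  rd  (counter 0, T2.r 0)
[2] T2.cas  hit  (counter 1, T2.r 0)
[3] T3.load  rd  (counter 1, T3.r 1)
[4] T1.load  rd  (counter 1, T1.r 1)
[5] T1.cas  hit  (counter 2, T1.r 1)
[6] T0.load  rd  (counter 2, T0.r 2)
[7] T1.load  rd  (counter 2, T1.r 2)
[8] T1.cas  hit  (counter 3, T1.r 2)
[9] T3.cas  miss  (counter 3, T3.r 1)
[10] T0.cas  miss  (counter 3, T0.r 2)
[11] T0.load  rd  (counter 3, T0.r 3)
[12] T0.cas  hit  (counter 4, T0.r 3)
[13] T2.load  rd  (counter 4, T2.r 4)
[14] T2.cas  hit  (counter 5, T2.r 4)
[15] T2.load  rd  (counter 5, T2.r 5)
[16] T2.cas  hit  (counter 6, T2.r 5)
[17] T2.load  rd  (counter 6, T2.r 6)
[18] T2.cas  hit  (counter 7, T2.r 6)
Flip is step 9.

step = 9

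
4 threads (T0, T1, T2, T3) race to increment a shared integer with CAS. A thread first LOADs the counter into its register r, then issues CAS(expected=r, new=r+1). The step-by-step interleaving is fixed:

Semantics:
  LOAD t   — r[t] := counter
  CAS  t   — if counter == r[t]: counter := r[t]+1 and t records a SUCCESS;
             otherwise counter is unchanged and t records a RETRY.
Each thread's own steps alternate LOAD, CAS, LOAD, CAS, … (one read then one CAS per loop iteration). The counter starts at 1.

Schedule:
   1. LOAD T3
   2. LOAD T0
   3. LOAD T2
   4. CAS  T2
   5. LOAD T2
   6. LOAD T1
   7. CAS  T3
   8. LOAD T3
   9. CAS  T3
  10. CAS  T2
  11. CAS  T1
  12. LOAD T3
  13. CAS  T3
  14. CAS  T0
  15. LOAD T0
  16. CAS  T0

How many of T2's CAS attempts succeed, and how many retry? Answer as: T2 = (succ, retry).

T3 LOAD — after: cnt=1, r=1 — load
T0 LOAD — after: cnt=1, r=1 — load
T2 LOAD — after: cnt=1, r=1 — load
T2 CAS — after: cnt=2, r=1 — ok
T2 LOAD — after: cnt=2, r=2 — load
T1 LOAD — after: cnt=2, r=2 — load
T3 CAS — after: cnt=2, r=1 — retry
T3 LOAD — after: cnt=2, r=2 — load
T3 CAS — after: cnt=3, r=2 — ok
T2 CAS — after: cnt=3, r=2 — retry
T1 CAS — after: cnt=3, r=2 — retry
T3 LOAD — after: cnt=3, r=3 — load
T3 CAS — after: cnt=4, r=3 — ok
T0 CAS — after: cnt=4, r=1 — retry
T0 LOAD — after: cnt=4, r=4 — load
T0 CAS — after: cnt=5, r=4 — ok

T2 = (1, 1)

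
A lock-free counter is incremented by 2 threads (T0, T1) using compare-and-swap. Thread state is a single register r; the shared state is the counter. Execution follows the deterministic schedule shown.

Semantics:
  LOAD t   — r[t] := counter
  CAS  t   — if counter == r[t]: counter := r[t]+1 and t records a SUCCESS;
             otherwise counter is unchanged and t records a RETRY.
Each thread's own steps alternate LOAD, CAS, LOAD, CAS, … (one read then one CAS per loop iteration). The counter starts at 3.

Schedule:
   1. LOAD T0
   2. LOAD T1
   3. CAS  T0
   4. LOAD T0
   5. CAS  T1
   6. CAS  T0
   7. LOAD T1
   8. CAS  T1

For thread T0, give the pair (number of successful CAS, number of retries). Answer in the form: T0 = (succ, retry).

T0 = (2, 0)

step 1: T0 LOAD ⇒ load; ctr=3 reg=3
step 2: T1 LOAD ⇒ load; ctr=3 reg=3
step 3: T0 CAS ⇒ ok; ctr=4 reg=3
step 4: T0 LOAD ⇒ load; ctr=4 reg=4
step 5: T1 CAS ⇒ retry; ctr=4 reg=3
step 6: T0 CAS ⇒ ok; ctr=5 reg=4
step 7: T1 LOAD ⇒ load; ctr=5 reg=5
step 8: T1 CAS ⇒ ok; ctr=6 reg=5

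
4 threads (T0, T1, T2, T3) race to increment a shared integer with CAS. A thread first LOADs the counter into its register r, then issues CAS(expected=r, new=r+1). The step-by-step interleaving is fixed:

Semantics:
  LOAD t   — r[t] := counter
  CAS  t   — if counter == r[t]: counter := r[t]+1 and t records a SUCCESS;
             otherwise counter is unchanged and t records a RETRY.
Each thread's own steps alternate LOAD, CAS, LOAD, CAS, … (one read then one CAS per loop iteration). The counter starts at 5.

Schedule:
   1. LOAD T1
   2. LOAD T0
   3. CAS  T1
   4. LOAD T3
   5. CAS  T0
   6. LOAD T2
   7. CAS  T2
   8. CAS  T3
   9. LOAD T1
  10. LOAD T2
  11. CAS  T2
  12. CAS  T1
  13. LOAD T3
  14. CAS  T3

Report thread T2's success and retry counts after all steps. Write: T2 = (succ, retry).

T2 = (2, 0)

step 1: T1 LOAD ⇒ load; ctr=5 reg=5
step 2: T0 LOAD ⇒ load; ctr=5 reg=5
step 3: T1 CAS ⇒ ok; ctr=6 reg=5
step 4: T3 LOAD ⇒ load; ctr=6 reg=6
step 5: T0 CAS ⇒ retry; ctr=6 reg=5
step 6: T2 LOAD ⇒ load; ctr=6 reg=6
step 7: T2 CAS ⇒ ok; ctr=7 reg=6
step 8: T3 CAS ⇒ retry; ctr=7 reg=6
step 9: T1 LOAD ⇒ load; ctr=7 reg=7
step 10: T2 LOAD ⇒ load; ctr=7 reg=7
step 11: T2 CAS ⇒ ok; ctr=8 reg=7
step 12: T1 CAS ⇒ retry; ctr=8 reg=7
step 13: T3 LOAD ⇒ load; ctr=8 reg=8
step 14: T3 CAS ⇒ ok; ctr=9 reg=8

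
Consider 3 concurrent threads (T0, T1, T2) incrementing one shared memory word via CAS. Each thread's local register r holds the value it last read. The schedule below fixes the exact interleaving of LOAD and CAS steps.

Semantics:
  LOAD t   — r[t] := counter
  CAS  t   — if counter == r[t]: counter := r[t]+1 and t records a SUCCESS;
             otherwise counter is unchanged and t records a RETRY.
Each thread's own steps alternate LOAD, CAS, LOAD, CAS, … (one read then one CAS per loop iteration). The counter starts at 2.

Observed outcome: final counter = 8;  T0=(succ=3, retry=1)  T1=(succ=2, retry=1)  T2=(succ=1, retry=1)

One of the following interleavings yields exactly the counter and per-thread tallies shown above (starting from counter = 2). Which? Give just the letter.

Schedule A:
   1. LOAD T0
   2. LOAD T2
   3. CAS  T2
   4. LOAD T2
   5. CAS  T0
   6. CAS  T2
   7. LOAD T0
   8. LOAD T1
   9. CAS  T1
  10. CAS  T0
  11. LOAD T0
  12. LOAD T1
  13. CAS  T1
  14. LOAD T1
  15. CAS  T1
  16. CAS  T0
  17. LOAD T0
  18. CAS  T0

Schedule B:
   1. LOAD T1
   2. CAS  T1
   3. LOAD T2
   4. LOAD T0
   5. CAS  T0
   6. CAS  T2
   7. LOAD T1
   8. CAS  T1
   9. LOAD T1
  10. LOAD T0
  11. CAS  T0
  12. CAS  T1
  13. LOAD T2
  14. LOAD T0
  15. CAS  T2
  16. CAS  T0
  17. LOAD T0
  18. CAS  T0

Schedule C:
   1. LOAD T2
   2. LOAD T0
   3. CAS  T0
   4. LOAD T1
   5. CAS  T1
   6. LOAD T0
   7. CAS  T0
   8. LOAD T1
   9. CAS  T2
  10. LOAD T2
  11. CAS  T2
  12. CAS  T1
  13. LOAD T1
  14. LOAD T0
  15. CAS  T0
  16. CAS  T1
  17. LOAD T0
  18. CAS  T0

B

Simulating candidate B:
[1] T1.load  rd  (counter 2, T1.r 2)
[2] T1.cas  hit  (counter 3, T1.r 2)
[3] T2.load  rd  (counter 3, T2.r 3)
[4] T0.load  rd  (counter 3, T0.r 3)
[5] T0.cas  hit  (counter 4, T0.r 3)
[6] T2.cas  miss  (counter 4, T2.r 3)
[7] T1.load  rd  (counter 4, T1.r 4)
[8] T1.cas  hit  (counter 5, T1.r 4)
[9] T1.load  rd  (counter 5, T1.r 5)
[10] T0.load  rd  (counter 5, T0.r 5)
[11] T0.cas  hit  (counter 6, T0.r 5)
[12] T1.cas  miss  (counter 6, T1.r 5)
[13] T2.load  rd  (counter 6, T2.r 6)
[14] T0.load  rd  (counter 6, T0.r 6)
[15] T2.cas  hit  (counter 7, T2.r 6)
[16] T0.cas  miss  (counter 7, T0.r 6)
[17] T0.load  rd  (counter 7, T0.r 7)
[18] T0.cas  hit  (counter 8, T0.r 7)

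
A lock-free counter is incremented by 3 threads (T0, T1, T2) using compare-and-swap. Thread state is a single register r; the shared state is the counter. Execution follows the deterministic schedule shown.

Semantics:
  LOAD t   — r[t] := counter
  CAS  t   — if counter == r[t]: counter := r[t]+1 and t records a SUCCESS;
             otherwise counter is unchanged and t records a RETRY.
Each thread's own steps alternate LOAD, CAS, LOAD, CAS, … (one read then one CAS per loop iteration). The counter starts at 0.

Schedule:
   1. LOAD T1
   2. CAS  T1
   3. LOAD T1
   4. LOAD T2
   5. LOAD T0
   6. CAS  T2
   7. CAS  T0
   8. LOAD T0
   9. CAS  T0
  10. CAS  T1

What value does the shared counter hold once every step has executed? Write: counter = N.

counter = 3

#1 T1 reads 0
#2 T1 CAS(0→1) writes; counter now 1
#3 T1 reads 1
#4 T2 reads 1
#5 T0 reads 1
#6 T2 CAS(1→2) writes; counter now 2
#7 T0 CAS(1→2) fails; counter now 2
#8 T0 reads 2
#9 T0 CAS(2→3) writes; counter now 3
#10 T1 CAS(1→2) fails; counter now 3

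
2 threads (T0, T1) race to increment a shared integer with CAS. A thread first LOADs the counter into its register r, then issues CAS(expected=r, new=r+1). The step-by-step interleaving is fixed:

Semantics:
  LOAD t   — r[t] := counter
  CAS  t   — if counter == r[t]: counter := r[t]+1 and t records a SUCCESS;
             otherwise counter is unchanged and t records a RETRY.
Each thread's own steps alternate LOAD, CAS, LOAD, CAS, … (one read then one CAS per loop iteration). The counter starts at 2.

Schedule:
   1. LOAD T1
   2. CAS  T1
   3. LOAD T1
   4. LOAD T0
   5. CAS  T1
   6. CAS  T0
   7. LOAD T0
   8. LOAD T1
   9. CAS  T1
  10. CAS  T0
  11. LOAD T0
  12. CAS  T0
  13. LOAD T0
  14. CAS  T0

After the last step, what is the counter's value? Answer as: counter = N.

[1] T1.load  rd  (counter 2, T1.r 2)
[2] T1.cas  hit  (counter 3, T1.r 2)
[3] T1.load  rd  (counter 3, T1.r 3)
[4] T0.load  rd  (counter 3, T0.r 3)
[5] T1.cas  hit  (counter 4, T1.r 3)
[6] T0.cas  miss  (counter 4, T0.r 3)
[7] T0.load  rd  (counter 4, T0.r 4)
[8] T1.load  rd  (counter 4, T1.r 4)
[9] T1.cas  hit  (counter 5, T1.r 4)
[10] T0.cas  miss  (counter 5, T0.r 4)
[11] T0.load  rd  (counter 5, T0.r 5)
[12] T0.cas  hit  (counter 6, T0.r 5)
[13] T0.load  rd  (counter 6, T0.r 6)
[14] T0.cas  hit  (counter 7, T0.r 6)

counter = 7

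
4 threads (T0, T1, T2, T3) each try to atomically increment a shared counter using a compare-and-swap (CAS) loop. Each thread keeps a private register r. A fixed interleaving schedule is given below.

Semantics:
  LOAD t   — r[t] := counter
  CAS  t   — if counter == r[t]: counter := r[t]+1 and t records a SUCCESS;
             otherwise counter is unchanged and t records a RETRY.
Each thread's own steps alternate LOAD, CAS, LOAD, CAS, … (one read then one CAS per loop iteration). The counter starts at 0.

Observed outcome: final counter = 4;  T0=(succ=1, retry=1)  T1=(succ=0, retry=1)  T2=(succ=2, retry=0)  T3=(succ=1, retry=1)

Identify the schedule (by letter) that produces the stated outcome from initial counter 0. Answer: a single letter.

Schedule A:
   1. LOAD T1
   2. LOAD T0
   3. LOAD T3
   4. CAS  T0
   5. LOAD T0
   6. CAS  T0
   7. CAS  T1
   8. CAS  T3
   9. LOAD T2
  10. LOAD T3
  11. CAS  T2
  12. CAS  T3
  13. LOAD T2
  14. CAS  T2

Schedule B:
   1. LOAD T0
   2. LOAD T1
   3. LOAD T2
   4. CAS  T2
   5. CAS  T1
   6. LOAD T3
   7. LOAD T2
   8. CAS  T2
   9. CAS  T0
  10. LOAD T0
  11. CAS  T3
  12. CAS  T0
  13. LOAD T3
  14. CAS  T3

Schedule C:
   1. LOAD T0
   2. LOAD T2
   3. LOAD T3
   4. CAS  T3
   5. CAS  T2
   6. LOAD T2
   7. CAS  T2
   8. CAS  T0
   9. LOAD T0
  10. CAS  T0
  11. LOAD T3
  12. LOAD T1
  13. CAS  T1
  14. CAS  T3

Run B:
1. LOAD T0 → mem=0 r[T0]=0 [LOAD]
2. LOAD T1 → mem=0 r[T1]=0 [LOAD]
3. LOAD T2 → mem=0 r[T2]=0 [LOAD]
4. CAS T2 → mem=1 r[T2]=0 [OK]
5. CAS T1 → mem=1 r[T1]=0 [RETRY]
6. LOAD T3 → mem=1 r[T3]=1 [LOAD]
7. LOAD T2 → mem=1 r[T2]=1 [LOAD]
8. CAS T2 → mem=2 r[T2]=1 [OK]
9. CAS T0 → mem=2 r[T0]=0 [RETRY]
10. LOAD T0 → mem=2 r[T0]=2 [LOAD]
11. CAS T3 → mem=2 r[T3]=1 [RETRY]
12. CAS T0 → mem=3 r[T0]=2 [OK]
13. LOAD T3 → mem=3 r[T3]=3 [LOAD]
14. CAS T3 → mem=4 r[T3]=3 [OK]

B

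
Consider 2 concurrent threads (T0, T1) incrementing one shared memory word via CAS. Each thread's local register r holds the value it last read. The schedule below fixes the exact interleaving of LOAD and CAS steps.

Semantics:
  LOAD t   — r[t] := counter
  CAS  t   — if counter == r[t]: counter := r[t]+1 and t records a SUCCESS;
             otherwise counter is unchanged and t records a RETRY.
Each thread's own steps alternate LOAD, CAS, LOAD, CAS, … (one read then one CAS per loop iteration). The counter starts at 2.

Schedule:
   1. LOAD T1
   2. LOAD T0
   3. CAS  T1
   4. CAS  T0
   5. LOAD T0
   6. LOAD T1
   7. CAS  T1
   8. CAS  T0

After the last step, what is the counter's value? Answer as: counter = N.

counter = 4

step 1: T1 LOAD ⇒ load; ctr=2 reg=2
step 2: T0 LOAD ⇒ load; ctr=2 reg=2
step 3: T1 CAS ⇒ ok; ctr=3 reg=2
step 4: T0 CAS ⇒ retry; ctr=3 reg=2
step 5: T0 LOAD ⇒ load; ctr=3 reg=3
step 6: T1 LOAD ⇒ load; ctr=3 reg=3
step 7: T1 CAS ⇒ ok; ctr=4 reg=3
step 8: T0 CAS ⇒ retry; ctr=4 reg=3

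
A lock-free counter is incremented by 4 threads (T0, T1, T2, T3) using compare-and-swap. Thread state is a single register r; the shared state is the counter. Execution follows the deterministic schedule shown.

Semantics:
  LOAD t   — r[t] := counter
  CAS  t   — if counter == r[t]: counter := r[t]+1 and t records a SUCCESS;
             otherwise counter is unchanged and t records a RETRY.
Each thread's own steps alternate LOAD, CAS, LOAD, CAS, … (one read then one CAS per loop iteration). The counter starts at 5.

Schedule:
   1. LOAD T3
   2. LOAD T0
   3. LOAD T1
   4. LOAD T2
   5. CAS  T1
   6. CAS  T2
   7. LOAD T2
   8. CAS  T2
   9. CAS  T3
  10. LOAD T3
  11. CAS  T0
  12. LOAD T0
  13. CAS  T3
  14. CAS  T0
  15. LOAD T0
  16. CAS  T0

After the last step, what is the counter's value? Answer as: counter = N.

counter = 9

#1 T3 reads 5
#2 T0 reads 5
#3 T1 reads 5
#4 T2 reads 5
#5 T1 CAS(5→6) writes; counter now 6
#6 T2 CAS(5→6) fails; counter now 6
#7 T2 reads 6
#8 T2 CAS(6→7) writes; counter now 7
#9 T3 CAS(5→6) fails; counter now 7
#10 T3 reads 7
#11 T0 CAS(5→6) fails; counter now 7
#12 T0 reads 7
#13 T3 CAS(7→8) writes; counter now 8
#14 T0 CAS(7→8) fails; counter now 8
#15 T0 reads 8
#16 T0 CAS(8→9) writes; counter now 9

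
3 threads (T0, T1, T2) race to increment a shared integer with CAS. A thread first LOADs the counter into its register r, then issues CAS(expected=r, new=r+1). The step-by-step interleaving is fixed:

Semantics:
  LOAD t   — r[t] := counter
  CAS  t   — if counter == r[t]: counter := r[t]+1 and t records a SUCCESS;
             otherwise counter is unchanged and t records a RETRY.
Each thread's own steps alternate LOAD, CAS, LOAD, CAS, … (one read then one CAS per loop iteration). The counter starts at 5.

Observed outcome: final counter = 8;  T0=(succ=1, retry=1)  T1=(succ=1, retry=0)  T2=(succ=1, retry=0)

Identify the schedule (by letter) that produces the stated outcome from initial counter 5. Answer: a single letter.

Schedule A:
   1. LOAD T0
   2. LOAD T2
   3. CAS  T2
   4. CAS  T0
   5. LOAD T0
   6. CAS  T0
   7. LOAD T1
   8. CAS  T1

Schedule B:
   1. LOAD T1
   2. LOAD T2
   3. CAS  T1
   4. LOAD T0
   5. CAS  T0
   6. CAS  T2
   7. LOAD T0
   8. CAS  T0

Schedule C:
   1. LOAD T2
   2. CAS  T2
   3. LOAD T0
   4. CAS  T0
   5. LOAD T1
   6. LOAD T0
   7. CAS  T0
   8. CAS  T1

A

Run A:
1. LOAD T0 → mem=5 r[T0]=5 [LOAD]
2. LOAD T2 → mem=5 r[T2]=5 [LOAD]
3. CAS T2 → mem=6 r[T2]=5 [OK]
4. CAS T0 → mem=6 r[T0]=5 [RETRY]
5. LOAD T0 → mem=6 r[T0]=6 [LOAD]
6. CAS T0 → mem=7 r[T0]=6 [OK]
7. LOAD T1 → mem=7 r[T1]=7 [LOAD]
8. CAS T1 → mem=8 r[T1]=7 [OK]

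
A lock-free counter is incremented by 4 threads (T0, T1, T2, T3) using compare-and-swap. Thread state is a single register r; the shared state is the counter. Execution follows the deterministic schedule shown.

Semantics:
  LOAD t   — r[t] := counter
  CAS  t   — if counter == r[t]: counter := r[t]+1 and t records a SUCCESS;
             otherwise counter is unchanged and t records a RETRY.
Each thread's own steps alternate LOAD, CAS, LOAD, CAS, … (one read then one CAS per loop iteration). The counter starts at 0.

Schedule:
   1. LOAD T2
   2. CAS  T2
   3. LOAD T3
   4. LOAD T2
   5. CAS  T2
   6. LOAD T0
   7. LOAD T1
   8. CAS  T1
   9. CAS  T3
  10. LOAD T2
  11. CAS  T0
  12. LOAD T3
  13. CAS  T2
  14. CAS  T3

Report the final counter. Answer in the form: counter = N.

counter = 4

1. LOAD T2 → mem=0 r[T2]=0 [LOAD]
2. CAS T2 → mem=1 r[T2]=0 [OK]
3. LOAD T3 → mem=1 r[T3]=1 [LOAD]
4. LOAD T2 → mem=1 r[T2]=1 [LOAD]
5. CAS T2 → mem=2 r[T2]=1 [OK]
6. LOAD T0 → mem=2 r[T0]=2 [LOAD]
7. LOAD T1 → mem=2 r[T1]=2 [LOAD]
8. CAS T1 → mem=3 r[T1]=2 [OK]
9. CAS T3 → mem=3 r[T3]=1 [RETRY]
10. LOAD T2 → mem=3 r[T2]=3 [LOAD]
11. CAS T0 → mem=3 r[T0]=2 [RETRY]
12. LOAD T3 → mem=3 r[T3]=3 [LOAD]
13. CAS T2 → mem=4 r[T2]=3 [OK]
14. CAS T3 → mem=4 r[T3]=3 [RETRY]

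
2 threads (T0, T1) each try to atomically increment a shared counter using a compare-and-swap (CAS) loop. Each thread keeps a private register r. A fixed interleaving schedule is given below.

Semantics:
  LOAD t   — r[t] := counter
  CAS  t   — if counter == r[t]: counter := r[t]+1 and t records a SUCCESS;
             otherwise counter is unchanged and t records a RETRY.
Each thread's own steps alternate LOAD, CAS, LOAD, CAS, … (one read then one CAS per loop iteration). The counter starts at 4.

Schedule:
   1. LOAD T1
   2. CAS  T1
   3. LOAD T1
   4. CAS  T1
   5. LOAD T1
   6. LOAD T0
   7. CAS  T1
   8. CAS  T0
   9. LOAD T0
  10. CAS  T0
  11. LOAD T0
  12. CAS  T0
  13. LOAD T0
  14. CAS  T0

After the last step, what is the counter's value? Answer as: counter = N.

counter = 10

1. LOAD T1 → mem=4 r[T1]=4 [LOAD]
2. CAS T1 → mem=5 r[T1]=4 [OK]
3. LOAD T1 → mem=5 r[T1]=5 [LOAD]
4. CAS T1 → mem=6 r[T1]=5 [OK]
5. LOAD T1 → mem=6 r[T1]=6 [LOAD]
6. LOAD T0 → mem=6 r[T0]=6 [LOAD]
7. CAS T1 → mem=7 r[T1]=6 [OK]
8. CAS T0 → mem=7 r[T0]=6 [RETRY]
9. LOAD T0 → mem=7 r[T0]=7 [LOAD]
10. CAS T0 → mem=8 r[T0]=7 [OK]
11. LOAD T0 → mem=8 r[T0]=8 [LOAD]
12. CAS T0 → mem=9 r[T0]=8 [OK]
13. LOAD T0 → mem=9 r[T0]=9 [LOAD]
14. CAS T0 → mem=10 r[T0]=9 [OK]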